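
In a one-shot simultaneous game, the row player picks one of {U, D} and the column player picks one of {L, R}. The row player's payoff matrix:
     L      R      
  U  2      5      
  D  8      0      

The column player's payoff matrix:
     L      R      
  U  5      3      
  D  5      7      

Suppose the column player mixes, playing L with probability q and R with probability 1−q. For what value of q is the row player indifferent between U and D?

The row player's indifference between U and D determines the column player's mixing probability q:
  the row player's payoff to U: q·2 + (1−q)·5 = -3q + 5
  the row player's payoff to D: q·8 + (1−q)·0 = 8q
  -3q + 5 = 8q  ⇒  -11q = -5  ⇒  q = 5/11.

q = 5/11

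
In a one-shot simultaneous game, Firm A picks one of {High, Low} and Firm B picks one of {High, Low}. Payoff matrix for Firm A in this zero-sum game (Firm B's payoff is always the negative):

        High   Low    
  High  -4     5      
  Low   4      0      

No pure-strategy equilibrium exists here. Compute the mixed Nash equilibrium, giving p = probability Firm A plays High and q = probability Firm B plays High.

Firm A's mix must leave Firm B indifferent between High and Low.
  Firm B's expected payoff from High: p·4 + (1−p)·(-4) = 8p - 4
  Firm B's expected payoff from Low: p·(-5) + (1−p)·0 = -5p
  8p - 4 = -5p  ⇒  13p = 4  ⇒  p = 4/13.
For Firm A to be willing to mix, Firm A must be indifferent between High and Low, which pins down Firm B's mix.
  Firm A's payoff from High: q·(-4) + (1−q)·5 = -9q + 5
  Firm A's payoff from Low: q·4 + (1−q)·0 = 4q
  -9q + 5 = 4q  ⇒  -13q = -5  ⇒  q = 5/13.

p = 4/13, q = 5/13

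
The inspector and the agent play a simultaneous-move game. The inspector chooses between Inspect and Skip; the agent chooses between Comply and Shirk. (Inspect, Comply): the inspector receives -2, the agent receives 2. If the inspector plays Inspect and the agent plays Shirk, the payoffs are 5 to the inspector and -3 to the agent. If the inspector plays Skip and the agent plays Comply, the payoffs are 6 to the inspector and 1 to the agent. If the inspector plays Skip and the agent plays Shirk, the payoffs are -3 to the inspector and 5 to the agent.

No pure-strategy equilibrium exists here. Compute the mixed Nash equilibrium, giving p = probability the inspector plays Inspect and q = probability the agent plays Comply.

p = 4/9, q = 1/2

In a mixed equilibrium the agent is indifferent between Comply and Shirk; this condition fixes p.
  the agent's expected payoff from Comply: p·2 + (1−p)·1 = p + 1
  the agent's expected payoff from Shirk: p·(-3) + (1−p)·5 = -8p + 5
  p + 1 = -8p + 5  ⇒  9p = 4  ⇒  p = 4/9.
The inspector's indifference between Inspect and Skip determines the agent's mixing probability q:
  the inspector's payoff from Inspect: q·(-2) + (1−q)·5 = -7q + 5
  the inspector's payoff from Skip: q·6 + (1−q)·(-3) = 9q - 3
  -7q + 5 = 9q - 3  ⇒  -16q = -8  ⇒  q = 1/2.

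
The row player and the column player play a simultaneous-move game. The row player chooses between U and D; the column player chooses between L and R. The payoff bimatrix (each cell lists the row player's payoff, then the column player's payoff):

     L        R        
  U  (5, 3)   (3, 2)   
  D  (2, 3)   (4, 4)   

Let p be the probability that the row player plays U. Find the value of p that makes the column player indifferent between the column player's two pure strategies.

p = 1/2

The column player's indifference between L and R determines the row player's mixing probability p:
  the column player's payoff to L: p·3 + (1−p)·3 = 3
  the column player's payoff to R: p·2 + (1−p)·4 = -2p + 4
  3 = -2p + 4  ⇒  2p = 1  ⇒  p = 1/2.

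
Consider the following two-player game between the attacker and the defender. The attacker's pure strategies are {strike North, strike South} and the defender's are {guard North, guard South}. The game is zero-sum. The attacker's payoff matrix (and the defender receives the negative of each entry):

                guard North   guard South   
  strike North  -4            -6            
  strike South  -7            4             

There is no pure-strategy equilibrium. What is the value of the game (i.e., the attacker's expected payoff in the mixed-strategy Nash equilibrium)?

In a mixed equilibrium the attacker is indifferent between strike North and strike South; this condition fixes q.
  the attacker's payoff from strike North: q·(-4) + (1−q)·(-6) = 2q - 6
  the attacker's payoff from strike South: q·(-7) + (1−q)·4 = -11q + 4
  2q - 6 = -11q + 4  ⇒  13q = 10  ⇒  q = 10/13.
The value is the attacker's expected payoff against this mix (using strike North): (10/13)·(-4) + (3/13)·(-6) = -58/13.

v = -58/13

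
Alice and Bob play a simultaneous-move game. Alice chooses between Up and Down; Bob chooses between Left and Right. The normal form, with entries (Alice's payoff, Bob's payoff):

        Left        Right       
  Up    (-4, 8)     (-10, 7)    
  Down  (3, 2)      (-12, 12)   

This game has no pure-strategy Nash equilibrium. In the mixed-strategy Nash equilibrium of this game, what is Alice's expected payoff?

-26/3

For Alice to be willing to mix, Alice must be indifferent between Up and Down, which pins down Bob's mix.
  Alice's expected payoff from Up: q·(-4) + (1−q)·(-10) = 6q - 10
  Alice's expected payoff from Down: q·3 + (1−q)·(-12) = 15q - 12
  6q - 10 = 15q - 12  ⇒  -9q = -2  ⇒  q = 2/9.
At equilibrium Alice is indifferent across rows, so Alice's payoff equals the payoff from Up: (2/9)·(-4) + (7/9)·(-10) = -26/3.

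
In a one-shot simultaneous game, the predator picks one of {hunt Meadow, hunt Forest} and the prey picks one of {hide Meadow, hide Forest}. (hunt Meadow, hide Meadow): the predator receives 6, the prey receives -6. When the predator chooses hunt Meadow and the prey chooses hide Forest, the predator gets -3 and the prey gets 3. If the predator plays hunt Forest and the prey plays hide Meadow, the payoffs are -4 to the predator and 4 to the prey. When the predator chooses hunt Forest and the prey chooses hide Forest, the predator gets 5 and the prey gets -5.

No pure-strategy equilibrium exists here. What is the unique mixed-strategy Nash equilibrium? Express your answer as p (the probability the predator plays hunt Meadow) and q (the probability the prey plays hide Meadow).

The prey's indifference between hide Meadow and hide Forest determines the predator's mixing probability p:
  the prey's payoff from hide Meadow: p·(-6) + (1−p)·4 = -10p + 4
  the prey's payoff from hide Forest: p·3 + (1−p)·(-5) = 8p - 5
  -10p + 4 = 8p - 5  ⇒  -18p = -9  ⇒  p = 1/2.
In a mixed equilibrium the predator is indifferent between hunt Meadow and hunt Forest; this condition fixes q.
  the predator's payoff from hunt Meadow: q·6 + (1−q)·(-3) = 9q - 3
  the predator's payoff from hunt Forest: q·(-4) + (1−q)·5 = -9q + 5
  9q - 3 = -9q + 5  ⇒  18q = 8  ⇒  q = 4/9.

p = 1/2, q = 4/9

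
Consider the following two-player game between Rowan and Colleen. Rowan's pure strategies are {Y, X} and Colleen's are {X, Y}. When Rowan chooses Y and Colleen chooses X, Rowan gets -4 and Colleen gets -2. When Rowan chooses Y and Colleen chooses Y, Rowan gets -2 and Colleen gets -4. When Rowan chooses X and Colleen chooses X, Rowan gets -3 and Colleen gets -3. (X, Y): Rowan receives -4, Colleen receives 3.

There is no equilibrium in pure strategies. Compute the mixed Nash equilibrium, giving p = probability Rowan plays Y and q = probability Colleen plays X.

For Colleen to be willing to mix, Colleen must be indifferent between X and Y, which pins down Rowan's mix.
  Colleen's expected payoff from X: p·(-2) + (1−p)·(-3) = p - 3
  Colleen's expected payoff from Y: p·(-4) + (1−p)·3 = -7p + 3
  p - 3 = -7p + 3  ⇒  8p = 6  ⇒  p = 3/4.
Colleen's mix must leave Rowan indifferent between Y and X.
  Rowan's payoff from Y: q·(-4) + (1−q)·(-2) = -2q - 2
  Rowan's payoff from X: q·(-3) + (1−q)·(-4) = q - 4
  -2q - 2 = q - 4  ⇒  -3q = -2  ⇒  q = 2/3.

p = 3/4, q = 2/3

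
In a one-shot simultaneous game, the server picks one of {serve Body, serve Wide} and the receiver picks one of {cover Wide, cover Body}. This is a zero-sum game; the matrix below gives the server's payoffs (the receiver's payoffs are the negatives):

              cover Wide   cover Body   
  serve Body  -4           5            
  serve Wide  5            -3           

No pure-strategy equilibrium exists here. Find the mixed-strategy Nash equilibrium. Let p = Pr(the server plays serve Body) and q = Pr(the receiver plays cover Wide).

For the receiver to be willing to mix, the receiver must be indifferent between cover Wide and cover Body, which pins down the server's mix.
  the receiver's payoff to cover Wide: p·4 + (1−p)·(-5) = 9p - 5
  the receiver's payoff to cover Body: p·(-5) + (1−p)·3 = -8p + 3
  9p - 5 = -8p + 3  ⇒  17p = 8  ⇒  p = 8/17.
In a mixed equilibrium the server is indifferent between serve Body and serve Wide; this condition fixes q.
  the server's payoff to serve Body: q·(-4) + (1−q)·5 = -9q + 5
  the server's payoff to serve Wide: q·5 + (1−q)·(-3) = 8q - 3
  -9q + 5 = 8q - 3  ⇒  -17q = -8  ⇒  q = 8/17.

p = 8/17, q = 8/17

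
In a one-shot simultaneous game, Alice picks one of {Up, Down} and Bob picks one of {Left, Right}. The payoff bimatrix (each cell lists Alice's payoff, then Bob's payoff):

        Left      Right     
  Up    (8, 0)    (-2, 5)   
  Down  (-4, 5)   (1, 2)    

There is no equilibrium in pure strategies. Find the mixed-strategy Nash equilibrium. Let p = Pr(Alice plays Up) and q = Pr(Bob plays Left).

In a mixed equilibrium Bob is indifferent between Left and Right; this condition fixes p.
  Bob's expected payoff from Left: p·0 + (1−p)·5 = -5p + 5
  Bob's expected payoff from Right: p·5 + (1−p)·2 = 3p + 2
  -5p + 5 = 3p + 2  ⇒  -8p = -3  ⇒  p = 3/8.
Alice's indifference between Up and Down determines Bob's mixing probability q:
  Alice's payoff to Up: q·8 + (1−q)·(-2) = 10q - 2
  Alice's payoff to Down: q·(-4) + (1−q)·1 = -5q + 1
  10q - 2 = -5q + 1  ⇒  15q = 3  ⇒  q = 1/5.

p = 3/8, q = 1/5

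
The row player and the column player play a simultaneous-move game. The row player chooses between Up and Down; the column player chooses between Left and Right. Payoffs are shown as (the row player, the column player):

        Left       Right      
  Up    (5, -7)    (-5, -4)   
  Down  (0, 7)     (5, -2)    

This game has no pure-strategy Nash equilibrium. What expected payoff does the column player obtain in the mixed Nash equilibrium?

-7/2

The column player's indifference between Left and Right determines the row player's mixing probability p:
  the column player's payoff from Left: p·(-7) + (1−p)·7 = -14p + 7
  the column player's payoff from Right: p·(-4) + (1−p)·(-2) = -2p - 2
  -14p + 7 = -2p - 2  ⇒  -12p = -9  ⇒  p = 3/4.
At equilibrium the column player is indifferent across columns, so the column player's payoff equals the payoff from Left: (3/4)·(-7) + (1/4)·7 = -7/2.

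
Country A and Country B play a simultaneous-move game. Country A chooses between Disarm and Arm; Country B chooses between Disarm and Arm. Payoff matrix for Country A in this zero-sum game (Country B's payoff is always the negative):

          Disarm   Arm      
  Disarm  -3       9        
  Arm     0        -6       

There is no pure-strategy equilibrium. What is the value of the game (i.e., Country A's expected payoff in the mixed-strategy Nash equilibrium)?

Country B's mix must leave Country A indifferent between Disarm and Arm.
  Country A's payoff from Disarm: q·(-3) + (1−q)·9 = -12q + 9
  Country A's payoff from Arm: q·0 + (1−q)·(-6) = 6q - 6
  -12q + 9 = 6q - 6  ⇒  -18q = -15  ⇒  q = 5/6.
The value is Country A's expected payoff against this mix (using Disarm): (5/6)·(-3) + (1/6)·9 = -1.

v = -1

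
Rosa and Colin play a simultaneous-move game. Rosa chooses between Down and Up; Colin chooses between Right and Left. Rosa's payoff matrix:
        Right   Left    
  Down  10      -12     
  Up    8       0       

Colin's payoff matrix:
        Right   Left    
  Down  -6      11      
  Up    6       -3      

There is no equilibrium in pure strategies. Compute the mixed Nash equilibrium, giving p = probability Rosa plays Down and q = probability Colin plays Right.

Set Colin's expected payoff from Right equal to that from Left:
  Colin's payoff to Right: p·(-6) + (1−p)·6 = -12p + 6
  Colin's payoff to Left: p·11 + (1−p)·(-3) = 14p - 3
  -12p + 6 = 14p - 3  ⇒  -26p = -9  ⇒  p = 9/26.
Set Rosa's expected payoff from Down equal to that from Up:
  Rosa's expected payoff from Down: q·10 + (1−q)·(-12) = 22q - 12
  Rosa's expected payoff from Up: q·8 + (1−q)·0 = 8q
  22q - 12 = 8q  ⇒  14q = 12  ⇒  q = 6/7.

p = 9/26, q = 6/7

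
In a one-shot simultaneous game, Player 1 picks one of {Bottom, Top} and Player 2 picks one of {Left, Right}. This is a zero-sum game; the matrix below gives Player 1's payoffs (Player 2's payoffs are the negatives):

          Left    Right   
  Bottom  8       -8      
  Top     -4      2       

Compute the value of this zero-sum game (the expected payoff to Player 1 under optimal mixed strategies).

v = -8/11

In a mixed equilibrium Player 1 is indifferent between Bottom and Top; this condition fixes q.
  Player 1's payoff from Bottom: q·8 + (1−q)·(-8) = 16q - 8
  Player 1's payoff from Top: q·(-4) + (1−q)·2 = -6q + 2
  16q - 8 = -6q + 2  ⇒  22q = 10  ⇒  q = 5/11.
The value is Player 1's expected payoff against this mix (using Bottom): (5/11)·8 + (6/11)·(-8) = -8/11.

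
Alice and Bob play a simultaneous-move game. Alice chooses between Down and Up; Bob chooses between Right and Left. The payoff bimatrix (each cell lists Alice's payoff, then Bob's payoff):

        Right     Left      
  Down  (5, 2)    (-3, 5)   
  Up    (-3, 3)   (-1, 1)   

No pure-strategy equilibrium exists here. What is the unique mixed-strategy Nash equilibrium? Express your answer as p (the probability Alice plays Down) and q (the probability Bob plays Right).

p = 2/5, q = 1/5

Alice's mix must leave Bob indifferent between Right and Left.
  Bob's payoff from Right: p·2 + (1−p)·3 = -p + 3
  Bob's payoff from Left: p·5 + (1−p)·1 = 4p + 1
  -p + 3 = 4p + 1  ⇒  -5p = -2  ⇒  p = 2/5.
Bob's mix must leave Alice indifferent between Down and Up.
  Alice's payoff from Down: q·5 + (1−q)·(-3) = 8q - 3
  Alice's payoff from Up: q·(-3) + (1−q)·(-1) = -2q - 1
  8q - 3 = -2q - 1  ⇒  10q = 2  ⇒  q = 1/5.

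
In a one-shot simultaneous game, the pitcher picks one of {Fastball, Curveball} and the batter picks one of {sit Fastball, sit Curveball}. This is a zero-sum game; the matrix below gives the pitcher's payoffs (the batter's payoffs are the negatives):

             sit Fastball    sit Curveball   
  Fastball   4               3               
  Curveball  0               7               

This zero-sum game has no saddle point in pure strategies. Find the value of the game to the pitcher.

v = 7/2

The batter's mix must leave the pitcher indifferent between Fastball and Curveball.
  the pitcher's payoff from Fastball: q·4 + (1−q)·3 = q + 3
  the pitcher's payoff from Curveball: q·0 + (1−q)·7 = -7q + 7
  q + 3 = -7q + 7  ⇒  8q = 4  ⇒  q = 1/2.
The value is the pitcher's expected payoff against this mix (using Fastball): (1/2)·4 + (1/2)·3 = 7/2.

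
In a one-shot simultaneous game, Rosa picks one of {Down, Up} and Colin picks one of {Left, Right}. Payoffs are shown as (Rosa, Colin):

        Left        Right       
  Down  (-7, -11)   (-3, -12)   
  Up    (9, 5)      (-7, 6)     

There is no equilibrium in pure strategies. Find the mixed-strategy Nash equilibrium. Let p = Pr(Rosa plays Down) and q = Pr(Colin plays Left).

For Colin to be willing to mix, Colin must be indifferent between Left and Right, which pins down Rosa's mix.
  Colin's expected payoff from Left: p·(-11) + (1−p)·5 = -16p + 5
  Colin's expected payoff from Right: p·(-12) + (1−p)·6 = -18p + 6
  -16p + 5 = -18p + 6  ⇒  2p = 1  ⇒  p = 1/2.
In a mixed equilibrium Rosa is indifferent between Down and Up; this condition fixes q.
  Rosa's payoff from Down: q·(-7) + (1−q)·(-3) = -4q - 3
  Rosa's payoff from Up: q·9 + (1−q)·(-7) = 16q - 7
  -4q - 3 = 16q - 7  ⇒  -20q = -4  ⇒  q = 1/5.

p = 1/2, q = 1/5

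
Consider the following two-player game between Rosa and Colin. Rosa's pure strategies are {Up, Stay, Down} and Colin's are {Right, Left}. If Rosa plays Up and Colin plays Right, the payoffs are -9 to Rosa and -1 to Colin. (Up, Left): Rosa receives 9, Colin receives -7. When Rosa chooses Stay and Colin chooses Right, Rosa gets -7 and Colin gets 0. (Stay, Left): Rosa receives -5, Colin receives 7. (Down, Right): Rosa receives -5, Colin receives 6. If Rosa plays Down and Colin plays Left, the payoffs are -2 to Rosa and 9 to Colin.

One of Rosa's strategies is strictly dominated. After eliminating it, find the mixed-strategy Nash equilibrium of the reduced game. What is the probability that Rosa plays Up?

p = 1/3

Rosa's strategy Stay is strictly dominated by Down: -5 > -7 and -2 > -5. Eliminate Stay.
For Colin to be willing to mix, Colin must be indifferent between Right and Left, which pins down Rosa's mix.
  Colin's payoff from Right: p·(-1) + (1−p)·6 = -7p + 6
  Colin's payoff from Left: p·(-7) + (1−p)·9 = -16p + 9
  -7p + 6 = -16p + 9  ⇒  9p = 3  ⇒  p = 1/3.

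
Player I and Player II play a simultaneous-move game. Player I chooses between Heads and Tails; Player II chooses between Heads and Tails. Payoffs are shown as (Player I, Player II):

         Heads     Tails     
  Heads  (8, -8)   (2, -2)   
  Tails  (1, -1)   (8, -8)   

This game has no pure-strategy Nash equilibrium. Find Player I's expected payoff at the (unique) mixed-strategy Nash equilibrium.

Set Player I's expected payoff from Heads equal to that from Tails:
  Player I's payoff from Heads: q·8 + (1−q)·2 = 6q + 2
  Player I's payoff from Tails: q·1 + (1−q)·8 = -7q + 8
  6q + 2 = -7q + 8  ⇒  13q = 6  ⇒  q = 6/13.
At equilibrium Player I is indifferent across rows, so Player I's payoff equals the payoff from Heads: (6/13)·8 + (7/13)·2 = 62/13.

62/13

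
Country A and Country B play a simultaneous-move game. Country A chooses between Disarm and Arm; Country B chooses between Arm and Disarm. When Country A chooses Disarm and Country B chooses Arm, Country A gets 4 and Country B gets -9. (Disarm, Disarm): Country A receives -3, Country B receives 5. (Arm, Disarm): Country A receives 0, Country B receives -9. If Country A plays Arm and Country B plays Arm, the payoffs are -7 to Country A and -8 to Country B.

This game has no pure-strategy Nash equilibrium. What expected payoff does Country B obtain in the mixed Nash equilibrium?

-121/15

For Country B to be willing to mix, Country B must be indifferent between Arm and Disarm, which pins down Country A's mix.
  Country B's payoff from Arm: p·(-9) + (1−p)·(-8) = -p - 8
  Country B's payoff from Disarm: p·5 + (1−p)·(-9) = 14p - 9
  -p - 8 = 14p - 9  ⇒  -15p = -1  ⇒  p = 1/15.
At equilibrium Country B is indifferent across columns, so Country B's payoff equals the payoff from Arm: (1/15)·(-9) + (14/15)·(-8) = -121/15.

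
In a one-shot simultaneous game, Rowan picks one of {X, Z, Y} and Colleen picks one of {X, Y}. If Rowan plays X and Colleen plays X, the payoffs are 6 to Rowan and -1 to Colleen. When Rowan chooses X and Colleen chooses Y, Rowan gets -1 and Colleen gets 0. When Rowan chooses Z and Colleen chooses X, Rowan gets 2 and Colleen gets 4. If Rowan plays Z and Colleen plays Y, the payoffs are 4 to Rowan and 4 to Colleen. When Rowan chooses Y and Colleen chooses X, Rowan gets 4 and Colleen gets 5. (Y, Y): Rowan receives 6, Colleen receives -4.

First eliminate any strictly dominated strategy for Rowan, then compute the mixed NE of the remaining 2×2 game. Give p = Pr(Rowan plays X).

p = 9/10

Rowan's strategy Z is strictly dominated by Y: 4 > 2 and 6 > 4. Eliminate Z.
For Colleen to be willing to mix, Colleen must be indifferent between X and Y, which pins down Rowan's mix.
  Colleen's payoff to X: p·(-1) + (1−p)·5 = -6p + 5
  Colleen's payoff to Y: p·0 + (1−p)·(-4) = 4p - 4
  -6p + 5 = 4p - 4  ⇒  -10p = -9  ⇒  p = 9/10.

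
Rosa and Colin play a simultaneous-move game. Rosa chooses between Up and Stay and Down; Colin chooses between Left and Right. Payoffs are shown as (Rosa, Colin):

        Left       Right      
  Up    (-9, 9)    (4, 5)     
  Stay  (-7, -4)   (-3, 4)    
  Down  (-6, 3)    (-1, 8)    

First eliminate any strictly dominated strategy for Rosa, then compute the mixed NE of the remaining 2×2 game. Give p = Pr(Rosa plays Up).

p = 5/9

Rosa's strategy Stay is strictly dominated by Down: -6 > -7 and -1 > -3. Eliminate Stay.
Rosa's mix must leave Colin indifferent between Left and Right.
  Colin's payoff to Left: p·9 + (1−p)·3 = 6p + 3
  Colin's payoff to Right: p·5 + (1−p)·8 = -3p + 8
  6p + 3 = -3p + 8  ⇒  9p = 5  ⇒  p = 5/9.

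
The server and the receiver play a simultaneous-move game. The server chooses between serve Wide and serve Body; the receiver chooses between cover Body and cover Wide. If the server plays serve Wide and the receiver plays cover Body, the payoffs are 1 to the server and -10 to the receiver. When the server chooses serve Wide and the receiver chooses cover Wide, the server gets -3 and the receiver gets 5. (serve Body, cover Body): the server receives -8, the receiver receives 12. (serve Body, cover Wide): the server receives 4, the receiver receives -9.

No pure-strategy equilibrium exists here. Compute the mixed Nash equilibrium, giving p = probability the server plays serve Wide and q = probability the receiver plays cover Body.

p = 7/12, q = 7/16

The receiver's indifference between cover Body and cover Wide determines the server's mixing probability p:
  the receiver's payoff to cover Body: p·(-10) + (1−p)·12 = -22p + 12
  the receiver's payoff to cover Wide: p·5 + (1−p)·(-9) = 14p - 9
  -22p + 12 = 14p - 9  ⇒  -36p = -21  ⇒  p = 7/12.
In a mixed equilibrium the server is indifferent between serve Wide and serve Body; this condition fixes q.
  the server's payoff from serve Wide: q·1 + (1−q)·(-3) = 4q - 3
  the server's payoff from serve Body: q·(-8) + (1−q)·4 = -12q + 4
  4q - 3 = -12q + 4  ⇒  16q = 7  ⇒  q = 7/16.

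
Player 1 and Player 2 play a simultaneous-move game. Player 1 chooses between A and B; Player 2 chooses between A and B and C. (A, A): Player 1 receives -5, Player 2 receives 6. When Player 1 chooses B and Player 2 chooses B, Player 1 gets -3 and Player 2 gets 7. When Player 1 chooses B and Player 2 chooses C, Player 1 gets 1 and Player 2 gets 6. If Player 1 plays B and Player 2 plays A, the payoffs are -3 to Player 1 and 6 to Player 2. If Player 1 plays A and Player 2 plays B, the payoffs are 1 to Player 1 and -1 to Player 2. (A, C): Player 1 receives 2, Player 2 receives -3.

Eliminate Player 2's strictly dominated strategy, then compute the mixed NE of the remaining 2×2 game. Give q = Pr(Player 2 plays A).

Player 2's strategy C is strictly dominated by B: -1 > -3 and 7 > 6. Eliminate C.
In a mixed equilibrium Player 1 is indifferent between A and B; this condition fixes q.
  Player 1's expected payoff from A: q·(-5) + (1−q)·1 = -6q + 1
  Player 1's expected payoff from B: q·(-3) + (1−q)·(-3) = -3
  -6q + 1 = -3  ⇒  -6q = -4  ⇒  q = 2/3.

q = 2/3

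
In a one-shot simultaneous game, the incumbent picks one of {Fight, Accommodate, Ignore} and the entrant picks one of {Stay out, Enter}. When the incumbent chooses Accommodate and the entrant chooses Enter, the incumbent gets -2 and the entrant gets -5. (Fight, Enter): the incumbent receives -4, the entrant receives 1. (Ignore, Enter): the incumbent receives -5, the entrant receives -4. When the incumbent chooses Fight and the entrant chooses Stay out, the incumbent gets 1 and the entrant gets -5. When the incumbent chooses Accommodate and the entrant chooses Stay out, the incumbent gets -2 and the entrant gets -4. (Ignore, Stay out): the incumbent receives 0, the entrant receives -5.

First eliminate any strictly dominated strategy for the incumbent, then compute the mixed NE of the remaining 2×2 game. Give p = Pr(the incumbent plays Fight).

p = 1/7

The incumbent's strategy Ignore is strictly dominated by Fight: 1 > 0 and -4 > -5. Eliminate Ignore.
The entrant's indifference between Stay out and Enter determines the incumbent's mixing probability p:
  the entrant's expected payoff from Stay out: p·(-5) + (1−p)·(-4) = -p - 4
  the entrant's expected payoff from Enter: p·1 + (1−p)·(-5) = 6p - 5
  -p - 4 = 6p - 5  ⇒  -7p = -1  ⇒  p = 1/7.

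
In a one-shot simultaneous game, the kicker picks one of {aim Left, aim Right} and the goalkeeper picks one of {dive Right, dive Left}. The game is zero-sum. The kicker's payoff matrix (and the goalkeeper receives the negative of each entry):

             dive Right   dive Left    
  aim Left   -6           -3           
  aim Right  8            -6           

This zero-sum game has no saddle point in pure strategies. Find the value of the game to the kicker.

v = -60/17

The kicker's indifference between aim Left and aim Right determines the goalkeeper's mixing probability q:
  the kicker's payoff to aim Left: q·(-6) + (1−q)·(-3) = -3q - 3
  the kicker's payoff to aim Right: q·8 + (1−q)·(-6) = 14q - 6
  -3q - 3 = 14q - 6  ⇒  -17q = -3  ⇒  q = 3/17.
The value is the kicker's expected payoff against this mix (using aim Left): (3/17)·(-6) + (14/17)·(-3) = -60/17.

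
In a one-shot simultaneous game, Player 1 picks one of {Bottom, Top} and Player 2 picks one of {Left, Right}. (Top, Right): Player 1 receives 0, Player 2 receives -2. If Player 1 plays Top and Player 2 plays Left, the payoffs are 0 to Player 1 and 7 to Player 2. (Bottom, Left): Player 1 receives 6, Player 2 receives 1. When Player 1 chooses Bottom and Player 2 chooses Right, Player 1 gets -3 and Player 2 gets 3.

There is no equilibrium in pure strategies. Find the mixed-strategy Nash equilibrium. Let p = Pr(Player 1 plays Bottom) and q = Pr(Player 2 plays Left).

Player 2's indifference between Left and Right determines Player 1's mixing probability p:
  Player 2's payoff from Left: p·1 + (1−p)·7 = -6p + 7
  Player 2's payoff from Right: p·3 + (1−p)·(-2) = 5p - 2
  -6p + 7 = 5p - 2  ⇒  -11p = -9  ⇒  p = 9/11.
Player 1's indifference between Bottom and Top determines Player 2's mixing probability q:
  Player 1's payoff from Bottom: q·6 + (1−q)·(-3) = 9q - 3
  Player 1's payoff from Top: q·0 + (1−q)·0 = 0
  9q - 3 = 0  ⇒  9q = 3  ⇒  q = 1/3.

p = 9/11, q = 1/3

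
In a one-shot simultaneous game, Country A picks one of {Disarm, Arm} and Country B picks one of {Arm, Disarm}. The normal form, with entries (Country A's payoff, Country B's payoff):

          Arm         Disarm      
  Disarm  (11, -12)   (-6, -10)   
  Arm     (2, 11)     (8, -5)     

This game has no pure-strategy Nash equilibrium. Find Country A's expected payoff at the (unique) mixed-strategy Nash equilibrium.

100/23

Country A's indifference between Disarm and Arm determines Country B's mixing probability q:
  Country A's expected payoff from Disarm: q·11 + (1−q)·(-6) = 17q - 6
  Country A's expected payoff from Arm: q·2 + (1−q)·8 = -6q + 8
  17q - 6 = -6q + 8  ⇒  23q = 14  ⇒  q = 14/23.
At equilibrium Country A is indifferent across rows, so Country A's payoff equals the payoff from Disarm: (14/23)·11 + (9/23)·(-6) = 100/23.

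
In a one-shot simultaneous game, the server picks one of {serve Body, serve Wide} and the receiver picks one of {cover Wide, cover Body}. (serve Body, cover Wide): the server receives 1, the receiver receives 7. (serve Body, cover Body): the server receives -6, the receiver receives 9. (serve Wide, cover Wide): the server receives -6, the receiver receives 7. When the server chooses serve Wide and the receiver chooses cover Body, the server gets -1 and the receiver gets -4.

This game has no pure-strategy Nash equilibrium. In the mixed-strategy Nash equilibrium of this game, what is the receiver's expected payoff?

7

The server's mix must leave the receiver indifferent between cover Wide and cover Body.
  the receiver's payoff to cover Wide: p·7 + (1−p)·7 = 7
  the receiver's payoff to cover Body: p·9 + (1−p)·(-4) = 13p - 4
  7 = 13p - 4  ⇒  -13p = -11  ⇒  p = 11/13.
At equilibrium the receiver is indifferent across columns, so the receiver's payoff equals the payoff from cover Wide: (11/13)·7 + (2/13)·7 = 7.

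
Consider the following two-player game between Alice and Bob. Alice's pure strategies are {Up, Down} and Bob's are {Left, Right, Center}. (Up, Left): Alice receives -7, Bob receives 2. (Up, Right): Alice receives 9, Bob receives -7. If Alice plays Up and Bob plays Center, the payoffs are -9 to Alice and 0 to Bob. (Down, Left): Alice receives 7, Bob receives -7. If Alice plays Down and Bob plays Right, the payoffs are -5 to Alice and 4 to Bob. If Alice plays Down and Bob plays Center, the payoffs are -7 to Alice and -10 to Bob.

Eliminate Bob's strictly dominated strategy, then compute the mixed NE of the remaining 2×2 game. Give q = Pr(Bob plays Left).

q = 1/2

Bob's strategy Center is strictly dominated by Left: 2 > 0 and -7 > -10. Eliminate Center.
In a mixed equilibrium Alice is indifferent between Up and Down; this condition fixes q.
  Alice's expected payoff from Up: q·(-7) + (1−q)·9 = -16q + 9
  Alice's expected payoff from Down: q·7 + (1−q)·(-5) = 12q - 5
  -16q + 9 = 12q - 5  ⇒  -28q = -14  ⇒  q = 1/2.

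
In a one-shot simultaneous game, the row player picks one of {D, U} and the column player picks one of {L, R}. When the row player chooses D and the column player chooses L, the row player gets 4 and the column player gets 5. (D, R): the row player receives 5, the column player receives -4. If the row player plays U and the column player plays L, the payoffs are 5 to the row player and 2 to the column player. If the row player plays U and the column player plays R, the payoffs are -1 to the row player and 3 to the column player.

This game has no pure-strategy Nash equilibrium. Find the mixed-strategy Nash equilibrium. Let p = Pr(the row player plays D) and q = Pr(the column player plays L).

p = 1/10, q = 6/7

The column player's indifference between L and R determines the row player's mixing probability p:
  the column player's payoff from L: p·5 + (1−p)·2 = 3p + 2
  the column player's payoff from R: p·(-4) + (1−p)·3 = -7p + 3
  3p + 2 = -7p + 3  ⇒  10p = 1  ⇒  p = 1/10.
Set the row player's expected payoff from D equal to that from U:
  the row player's payoff from D: q·4 + (1−q)·5 = -q + 5
  the row player's payoff from U: q·5 + (1−q)·(-1) = 6q - 1
  -q + 5 = 6q - 1  ⇒  -7q = -6  ⇒  q = 6/7.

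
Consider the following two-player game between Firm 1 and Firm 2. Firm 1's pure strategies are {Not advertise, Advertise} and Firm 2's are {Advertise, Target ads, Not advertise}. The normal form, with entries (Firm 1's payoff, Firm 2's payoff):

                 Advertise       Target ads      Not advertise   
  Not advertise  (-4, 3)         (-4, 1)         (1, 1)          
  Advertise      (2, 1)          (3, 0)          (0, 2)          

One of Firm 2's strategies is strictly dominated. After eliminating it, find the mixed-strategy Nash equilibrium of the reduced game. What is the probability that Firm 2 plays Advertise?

Firm 2's strategy Target ads is strictly dominated by Advertise: 3 > 1 and 1 > 0. Eliminate Target ads.
Firm 1's indifference between Not advertise and Advertise determines Firm 2's mixing probability q:
  Firm 1's payoff to Not advertise: q·(-4) + (1−q)·1 = -5q + 1
  Firm 1's payoff to Advertise: q·2 + (1−q)·0 = 2q
  -5q + 1 = 2q  ⇒  -7q = -1  ⇒  q = 1/7.

q = 1/7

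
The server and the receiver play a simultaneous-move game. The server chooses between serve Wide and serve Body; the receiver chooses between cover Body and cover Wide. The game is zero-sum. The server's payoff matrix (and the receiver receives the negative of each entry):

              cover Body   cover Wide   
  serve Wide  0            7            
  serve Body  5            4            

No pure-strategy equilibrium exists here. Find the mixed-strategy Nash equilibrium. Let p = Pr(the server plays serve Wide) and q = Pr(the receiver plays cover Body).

The receiver's indifference between cover Body and cover Wide determines the server's mixing probability p:
  the receiver's payoff from cover Body: p·0 + (1−p)·(-5) = 5p - 5
  the receiver's payoff from cover Wide: p·(-7) + (1−p)·(-4) = -3p - 4
  5p - 5 = -3p - 4  ⇒  8p = 1  ⇒  p = 1/8.
In a mixed equilibrium the server is indifferent between serve Wide and serve Body; this condition fixes q.
  the server's payoff from serve Wide: q·0 + (1−q)·7 = -7q + 7
  the server's payoff from serve Body: q·5 + (1−q)·4 = q + 4
  -7q + 7 = q + 4  ⇒  -8q = -3  ⇒  q = 3/8.

p = 1/8, q = 3/8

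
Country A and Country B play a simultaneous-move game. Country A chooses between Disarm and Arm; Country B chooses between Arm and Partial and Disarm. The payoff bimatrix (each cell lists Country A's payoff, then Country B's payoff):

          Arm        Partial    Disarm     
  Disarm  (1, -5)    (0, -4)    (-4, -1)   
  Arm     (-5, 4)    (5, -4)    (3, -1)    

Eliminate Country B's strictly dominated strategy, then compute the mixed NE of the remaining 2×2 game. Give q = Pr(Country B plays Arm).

q = 7/13

Country B's strategy Partial is strictly dominated by Disarm: -1 > -4 and -1 > -4. Eliminate Partial.
Set Country A's expected payoff from Disarm equal to that from Arm:
  Country A's payoff to Disarm: q·1 + (1−q)·(-4) = 5q - 4
  Country A's payoff to Arm: q·(-5) + (1−q)·3 = -8q + 3
  5q - 4 = -8q + 3  ⇒  13q = 7  ⇒  q = 7/13.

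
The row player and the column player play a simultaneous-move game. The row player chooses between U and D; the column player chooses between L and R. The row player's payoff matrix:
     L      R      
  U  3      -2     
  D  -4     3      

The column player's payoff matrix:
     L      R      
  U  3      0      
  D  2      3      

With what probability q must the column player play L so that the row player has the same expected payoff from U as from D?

q = 5/12

In a mixed equilibrium the row player is indifferent between U and D; this condition fixes q.
  the row player's payoff to U: q·3 + (1−q)·(-2) = 5q - 2
  the row player's payoff to D: q·(-4) + (1−q)·3 = -7q + 3
  5q - 2 = -7q + 3  ⇒  12q = 5  ⇒  q = 5/12.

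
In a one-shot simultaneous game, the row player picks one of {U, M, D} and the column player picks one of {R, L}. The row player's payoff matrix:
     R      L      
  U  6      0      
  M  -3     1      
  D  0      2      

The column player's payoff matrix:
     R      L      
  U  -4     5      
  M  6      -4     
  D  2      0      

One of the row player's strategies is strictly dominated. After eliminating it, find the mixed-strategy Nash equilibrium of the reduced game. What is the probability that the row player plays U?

The row player's strategy M is strictly dominated by D: 0 > -3 and 2 > 1. Eliminate M.
In a mixed equilibrium the column player is indifferent between R and L; this condition fixes p.
  the column player's payoff from R: p·(-4) + (1−p)·2 = -6p + 2
  the column player's payoff from L: p·5 + (1−p)·0 = 5p
  -6p + 2 = 5p  ⇒  -11p = -2  ⇒  p = 2/11.

p = 2/11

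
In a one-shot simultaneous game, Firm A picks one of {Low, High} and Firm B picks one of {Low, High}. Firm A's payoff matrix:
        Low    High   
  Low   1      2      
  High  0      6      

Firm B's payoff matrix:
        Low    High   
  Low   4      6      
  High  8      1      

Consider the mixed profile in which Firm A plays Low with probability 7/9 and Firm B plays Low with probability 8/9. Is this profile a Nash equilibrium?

Given Firm B's mix q = 8/9, Firm A's payoff from Low is 10/9 but from High is 2/3. Firm A strictly prefers Low, so Firm A would not mix.
So the proposed profile is not a Nash equilibrium.

No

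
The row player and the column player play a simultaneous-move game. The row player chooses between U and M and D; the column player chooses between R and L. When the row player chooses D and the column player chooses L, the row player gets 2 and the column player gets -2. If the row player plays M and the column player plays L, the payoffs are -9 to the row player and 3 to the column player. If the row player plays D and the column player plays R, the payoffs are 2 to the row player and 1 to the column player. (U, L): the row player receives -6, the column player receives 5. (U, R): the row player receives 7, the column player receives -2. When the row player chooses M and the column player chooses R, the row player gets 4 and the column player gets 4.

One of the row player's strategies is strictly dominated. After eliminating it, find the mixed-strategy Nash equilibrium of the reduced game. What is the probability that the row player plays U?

The row player's strategy M is strictly dominated by U: 7 > 4 and -6 > -9. Eliminate M.
The column player's indifference between R and L determines the row player's mixing probability p:
  the column player's payoff to R: p·(-2) + (1−p)·1 = -3p + 1
  the column player's payoff to L: p·5 + (1−p)·(-2) = 7p - 2
  -3p + 1 = 7p - 2  ⇒  -10p = -3  ⇒  p = 3/10.

p = 3/10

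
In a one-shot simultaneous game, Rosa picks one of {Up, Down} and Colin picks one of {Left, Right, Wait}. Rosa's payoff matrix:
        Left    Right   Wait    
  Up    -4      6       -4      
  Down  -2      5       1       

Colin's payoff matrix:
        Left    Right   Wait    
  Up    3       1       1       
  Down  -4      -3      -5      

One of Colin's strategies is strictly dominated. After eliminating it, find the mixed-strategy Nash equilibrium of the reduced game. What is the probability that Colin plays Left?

Colin's strategy Wait is strictly dominated by Left: 3 > 1 and -4 > -5. Eliminate Wait.
In a mixed equilibrium Rosa is indifferent between Up and Down; this condition fixes q.
  Rosa's expected payoff from Up: q·(-4) + (1−q)·6 = -10q + 6
  Rosa's expected payoff from Down: q·(-2) + (1−q)·5 = -7q + 5
  -10q + 6 = -7q + 5  ⇒  -3q = -1  ⇒  q = 1/3.

q = 1/3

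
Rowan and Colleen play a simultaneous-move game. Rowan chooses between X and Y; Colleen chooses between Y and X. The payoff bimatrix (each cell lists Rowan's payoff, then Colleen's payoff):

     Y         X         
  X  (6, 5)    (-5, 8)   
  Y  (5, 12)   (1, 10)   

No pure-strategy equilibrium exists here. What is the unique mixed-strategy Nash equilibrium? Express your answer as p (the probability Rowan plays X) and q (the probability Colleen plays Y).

p = 2/5, q = 6/7

Colleen's indifference between Y and X determines Rowan's mixing probability p:
  Colleen's expected payoff from Y: p·5 + (1−p)·12 = -7p + 12
  Colleen's expected payoff from X: p·8 + (1−p)·10 = -2p + 10
  -7p + 12 = -2p + 10  ⇒  -5p = -2  ⇒  p = 2/5.
Rowan's indifference between X and Y determines Colleen's mixing probability q:
  Rowan's payoff to X: q·6 + (1−q)·(-5) = 11q - 5
  Rowan's payoff to Y: q·5 + (1−q)·1 = 4q + 1
  11q - 5 = 4q + 1  ⇒  7q = 6  ⇒  q = 6/7.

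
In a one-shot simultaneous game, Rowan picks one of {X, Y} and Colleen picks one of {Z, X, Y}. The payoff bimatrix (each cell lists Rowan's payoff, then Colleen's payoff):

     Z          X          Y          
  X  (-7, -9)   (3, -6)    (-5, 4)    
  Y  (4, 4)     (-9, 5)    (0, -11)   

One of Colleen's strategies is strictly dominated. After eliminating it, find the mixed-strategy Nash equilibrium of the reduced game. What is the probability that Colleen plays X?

q = 5/17

Colleen's strategy Z is strictly dominated by X: -6 > -9 and 5 > 4. Eliminate Z.
Colleen's mix must leave Rowan indifferent between X and Y.
  Rowan's expected payoff from X: q·3 + (1−q)·(-5) = 8q - 5
  Rowan's expected payoff from Y: q·(-9) + (1−q)·0 = -9q
  8q - 5 = -9q  ⇒  17q = 5  ⇒  q = 5/17.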